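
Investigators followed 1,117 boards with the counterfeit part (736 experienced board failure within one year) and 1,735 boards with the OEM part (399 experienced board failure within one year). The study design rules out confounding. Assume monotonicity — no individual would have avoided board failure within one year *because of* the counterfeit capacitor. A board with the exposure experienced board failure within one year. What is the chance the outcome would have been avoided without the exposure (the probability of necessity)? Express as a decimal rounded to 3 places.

p₁ = P(outcome | exposed) = 736/1117 = 0.65891
p₀ = P(outcome | unexposed) = 399/1735 = 0.22997
Under exogeneity and monotonicity, PN = (p₁ − p₀) / p₁.
PN = (0.65891 − 0.22997) / 0.65891 = 0.42894 / 0.65891 ≈ 0.6510

PN ≈ 0.651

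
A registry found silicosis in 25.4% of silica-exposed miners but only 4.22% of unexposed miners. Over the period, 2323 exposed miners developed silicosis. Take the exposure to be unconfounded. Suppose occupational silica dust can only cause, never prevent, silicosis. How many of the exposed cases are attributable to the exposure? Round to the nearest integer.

about 1937 cases

p₁ = 0.254, p₀ = 0.0422.
PN = (p₁ − p₀)/p₁ = (0.254 − 0.0422) / 0.254 ≈ 0.83386.
Attributable cases ≈ PN × (exposed cases) = 0.83386 × 2323 ≈ 1937.05.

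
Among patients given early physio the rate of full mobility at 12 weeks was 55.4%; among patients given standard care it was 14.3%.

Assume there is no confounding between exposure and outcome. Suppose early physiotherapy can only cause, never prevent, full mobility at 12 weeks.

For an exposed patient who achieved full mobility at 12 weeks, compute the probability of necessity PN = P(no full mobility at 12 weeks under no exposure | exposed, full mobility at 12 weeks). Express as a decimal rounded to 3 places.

PN ≈ 0.742

p₁ = 0.554, p₀ = 0.143.
Under exogeneity and monotonicity, PN = (p₁ − p₀) / p₁.
PN = (0.554 − 0.143) / 0.554 = 0.411 / 0.554 ≈ 0.7419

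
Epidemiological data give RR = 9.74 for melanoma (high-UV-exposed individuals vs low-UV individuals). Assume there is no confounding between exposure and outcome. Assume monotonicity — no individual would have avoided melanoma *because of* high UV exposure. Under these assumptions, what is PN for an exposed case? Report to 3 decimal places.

PN ≈ 0.897

Under exogeneity and monotonicity, PN = (RR − 1) / RR = 1 − 1/RR.
PN = (9.74 − 1) / 9.74 = 8.74 / 9.74 ≈ 0.8973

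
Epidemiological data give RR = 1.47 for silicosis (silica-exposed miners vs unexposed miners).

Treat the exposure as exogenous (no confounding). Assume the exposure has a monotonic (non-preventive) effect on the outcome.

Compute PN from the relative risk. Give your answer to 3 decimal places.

Under exogeneity and monotonicity, PN = (RR − 1) / RR = 1 − 1/RR.
PN = (1.47 − 1) / 1.47 = 0.47 / 1.47 ≈ 0.3197

PN ≈ 0.320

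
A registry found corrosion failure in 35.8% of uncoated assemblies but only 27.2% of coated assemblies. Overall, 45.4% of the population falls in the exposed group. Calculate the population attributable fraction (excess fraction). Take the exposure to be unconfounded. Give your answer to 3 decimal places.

PAF ≈ 0.126

p₁ = 0.358, p₀ = 0.272.
Overall risk P(Y=1) = π·p₁ + (1−π)·p₀ = 0.454×0.358 + 0.546×0.272 = 0.31104.
Under exogeneity, PAF = [P(Y=1) − p₀] / P(Y=1).
PAF = (0.31104 − 0.272) / 0.31104 ≈ 0.1255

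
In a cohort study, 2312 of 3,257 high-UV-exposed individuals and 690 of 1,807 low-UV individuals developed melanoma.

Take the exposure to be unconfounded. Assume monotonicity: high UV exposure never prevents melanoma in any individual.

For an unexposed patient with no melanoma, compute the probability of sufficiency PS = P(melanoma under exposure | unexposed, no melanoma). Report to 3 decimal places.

p₁ = P(outcome | exposed) = 2312/3257 = 0.70986
p₀ = P(outcome | unexposed) = 690/1807 = 0.38185
Under exogeneity and monotonicity, PS = (p₁ − p₀) / (1 − p₀).
PS = (0.70986 − 0.38185) / (1 − 0.38185) = 0.32801 / 0.61815 ≈ 0.5306

PS ≈ 0.531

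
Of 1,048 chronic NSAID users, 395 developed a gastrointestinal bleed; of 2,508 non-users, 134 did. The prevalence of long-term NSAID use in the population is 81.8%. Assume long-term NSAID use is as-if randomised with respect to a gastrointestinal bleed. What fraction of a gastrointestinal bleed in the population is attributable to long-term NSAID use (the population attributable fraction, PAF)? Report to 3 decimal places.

p₁ = P(outcome | exposed) = 395/1048 = 0.37691
p₀ = P(outcome | unexposed) = 134/2508 = 0.053429
Overall risk P(Y=1) = π·p₁ + (1−π)·p₀ = 0.818×0.37691 + 0.182×0.053429 = 0.31804.
Under exogeneity, PAF = [P(Y=1) − p₀] / P(Y=1).
PAF = (0.31804 − 0.053429) / 0.31804 ≈ 0.8320

PAF ≈ 0.832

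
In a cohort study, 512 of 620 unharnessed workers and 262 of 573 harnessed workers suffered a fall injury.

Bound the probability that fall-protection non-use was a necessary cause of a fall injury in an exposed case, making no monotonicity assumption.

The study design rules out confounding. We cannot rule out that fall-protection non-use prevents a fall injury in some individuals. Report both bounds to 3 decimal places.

p₁ = P(outcome | exposed) = 512/620 = 0.82581
p₀ = P(outcome | unexposed) = 262/573 = 0.45724
Under exogeneity alone the bounds on PN are max{0,(p₁−p₀)/p₁} ≤ PN ≤ min{1,(1−p₀)/p₁}.
  lower = (p₁ − p₀)/p₁ = 0.36856 / 0.82581 ≈ 0.4463
  upper = min{1, (1 − p₀)/p₁} = 0.54276 / 0.82581 ≈ 0.6572

0.446 ≤ PN ≤ 0.657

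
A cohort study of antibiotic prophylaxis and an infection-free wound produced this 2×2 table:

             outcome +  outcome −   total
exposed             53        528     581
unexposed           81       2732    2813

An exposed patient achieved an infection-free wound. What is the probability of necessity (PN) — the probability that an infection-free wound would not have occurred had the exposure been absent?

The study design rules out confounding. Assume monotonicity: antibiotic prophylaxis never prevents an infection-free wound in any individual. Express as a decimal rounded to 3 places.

p₁ = P(outcome | exposed) = 53/581 = 0.091222
p₀ = P(outcome | unexposed) = 81/2813 = 0.028795
Under exogeneity and monotonicity, PN = (p₁ − p₀) / p₁.
PN = (0.091222 − 0.028795) / 0.091222 = 0.062427 / 0.091222 ≈ 0.6843

PN ≈ 0.684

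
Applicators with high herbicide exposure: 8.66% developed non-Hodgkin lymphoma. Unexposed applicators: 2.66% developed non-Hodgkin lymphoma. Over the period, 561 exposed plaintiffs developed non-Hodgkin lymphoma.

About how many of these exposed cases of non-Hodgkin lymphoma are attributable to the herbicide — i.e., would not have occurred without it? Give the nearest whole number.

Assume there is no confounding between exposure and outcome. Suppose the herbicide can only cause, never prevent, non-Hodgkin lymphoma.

about 389 cases

p₁ = 0.0866, p₀ = 0.0266.
PN = (p₁ − p₀)/p₁ = (0.0866 − 0.0266) / 0.0866 ≈ 0.69284.
Attributable cases ≈ PN × (exposed cases) = 0.69284 × 561 ≈ 388.68.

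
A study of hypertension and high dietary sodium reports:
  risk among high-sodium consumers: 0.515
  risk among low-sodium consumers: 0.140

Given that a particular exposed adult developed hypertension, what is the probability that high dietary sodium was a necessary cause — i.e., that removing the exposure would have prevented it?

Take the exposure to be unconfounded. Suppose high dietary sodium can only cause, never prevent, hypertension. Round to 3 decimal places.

Let p₁ = 0.515, p₀ = 0.14.
Under exogeneity and monotonicity, PN = (p₁ − p₀) / p₁.
PN = (0.515 − 0.14) / 0.515 = 0.375 / 0.515 ≈ 0.7282

PN ≈ 0.728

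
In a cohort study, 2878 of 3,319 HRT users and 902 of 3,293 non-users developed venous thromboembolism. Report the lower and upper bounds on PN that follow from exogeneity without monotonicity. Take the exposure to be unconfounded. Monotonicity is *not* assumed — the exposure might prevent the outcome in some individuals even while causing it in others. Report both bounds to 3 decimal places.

p₁ = P(outcome | exposed) = 2878/3319 = 0.86713
p₀ = P(outcome | unexposed) = 902/3293 = 0.27391
Under exogeneity alone the bounds on PN are max{0,(p₁−p₀)/p₁} ≤ PN ≤ min{1,(1−p₀)/p₁}.
  lower = (p₁ − p₀)/p₁ = 0.59321 / 0.86713 ≈ 0.6841
  upper = min{1, (1 − p₀)/p₁} = 0.72609 / 0.86713 ≈ 0.8373

0.684 ≤ PN ≤ 0.837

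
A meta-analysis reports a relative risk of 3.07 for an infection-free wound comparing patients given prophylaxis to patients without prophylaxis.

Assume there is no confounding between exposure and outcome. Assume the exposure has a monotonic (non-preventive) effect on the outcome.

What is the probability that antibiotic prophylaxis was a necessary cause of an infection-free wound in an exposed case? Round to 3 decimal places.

PN ≈ 0.674

Under exogeneity and monotonicity, PN = (RR − 1) / RR = 1 − 1/RR.
PN = (3.07 − 1) / 3.07 = 2.07 / 3.07 ≈ 0.6743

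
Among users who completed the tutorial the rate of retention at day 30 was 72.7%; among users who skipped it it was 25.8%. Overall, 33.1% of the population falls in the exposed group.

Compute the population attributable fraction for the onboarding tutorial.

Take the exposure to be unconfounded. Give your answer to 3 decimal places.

PAF ≈ 0.376

p₁ = 0.727, p₀ = 0.258.
Overall risk P(Y=1) = π·p₁ + (1−π)·p₀ = 0.331×0.727 + 0.669×0.258 = 0.41324.
Under exogeneity, PAF = [P(Y=1) − p₀] / P(Y=1).
PAF = (0.41324 − 0.258) / 0.41324 ≈ 0.3757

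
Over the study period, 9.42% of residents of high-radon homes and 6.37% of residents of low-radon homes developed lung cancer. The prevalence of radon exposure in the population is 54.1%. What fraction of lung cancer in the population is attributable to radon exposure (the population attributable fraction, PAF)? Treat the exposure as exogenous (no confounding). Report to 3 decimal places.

p₁ = 0.0942, p₀ = 0.0637.
Overall risk P(Y=1) = π·p₁ + (1−π)·p₀ = 0.541×0.0942 + 0.459×0.0637 = 0.080201.
Under exogeneity, PAF = [P(Y=1) − p₀] / P(Y=1).
PAF = (0.080201 − 0.0637) / 0.080201 ≈ 0.2057

PAF ≈ 0.206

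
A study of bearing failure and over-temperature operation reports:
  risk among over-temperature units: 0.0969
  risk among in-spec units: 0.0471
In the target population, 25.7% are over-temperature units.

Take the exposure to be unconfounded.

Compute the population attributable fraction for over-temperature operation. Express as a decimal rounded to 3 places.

Let p₁ = 0.0969, p₀ = 0.0471.
Overall risk P(Y=1) = π·p₁ + (1−π)·p₀ = 0.257×0.0969 + 0.743×0.0471 = 0.059899.
Under exogeneity, PAF = [P(Y=1) − p₀] / P(Y=1).
PAF = (0.059899 − 0.0471) / 0.059899 ≈ 0.2137

PAF ≈ 0.214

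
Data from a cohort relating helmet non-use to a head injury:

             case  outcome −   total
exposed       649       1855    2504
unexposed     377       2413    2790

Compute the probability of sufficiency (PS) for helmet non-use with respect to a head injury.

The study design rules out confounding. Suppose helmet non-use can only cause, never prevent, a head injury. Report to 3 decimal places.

PS ≈ 0.143

p₁ = P(outcome | exposed) = 649/2504 = 0.25919
p₀ = P(outcome | unexposed) = 377/2790 = 0.13513
Under exogeneity and monotonicity, PS = (p₁ − p₀) / (1 − p₀).
PS = (0.25919 − 0.13513) / (1 − 0.13513) = 0.12406 / 0.86487 ≈ 0.1434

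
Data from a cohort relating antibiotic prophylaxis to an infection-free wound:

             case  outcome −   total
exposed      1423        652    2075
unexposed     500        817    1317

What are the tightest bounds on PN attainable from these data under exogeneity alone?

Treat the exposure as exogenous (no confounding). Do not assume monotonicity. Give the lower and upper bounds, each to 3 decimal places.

0.446 ≤ PN ≤ 0.905

p₁ = P(outcome | exposed) = 1423/2075 = 0.68578
p₀ = P(outcome | unexposed) = 500/1317 = 0.37965
Under exogeneity alone the bounds on PN are max{0,(p₁−p₀)/p₁} ≤ PN ≤ min{1,(1−p₀)/p₁}.
  lower = (p₁ − p₀)/p₁ = 0.30613 / 0.68578 ≈ 0.4464
  upper = min{1, (1 − p₀)/p₁} = 0.62035 / 0.68578 ≈ 0.9046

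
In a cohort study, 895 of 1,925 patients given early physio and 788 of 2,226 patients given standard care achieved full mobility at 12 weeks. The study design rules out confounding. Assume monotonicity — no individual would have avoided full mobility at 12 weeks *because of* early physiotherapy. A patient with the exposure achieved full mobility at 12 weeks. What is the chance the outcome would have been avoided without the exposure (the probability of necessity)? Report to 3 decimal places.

PN ≈ 0.239

p₁ = P(outcome | exposed) = 895/1925 = 0.46494
p₀ = P(outcome | unexposed) = 788/2226 = 0.354
Under exogeneity and monotonicity, PN = (p₁ − p₀) / p₁.
PN = (0.46494 − 0.354) / 0.46494 = 0.11094 / 0.46494 ≈ 0.2386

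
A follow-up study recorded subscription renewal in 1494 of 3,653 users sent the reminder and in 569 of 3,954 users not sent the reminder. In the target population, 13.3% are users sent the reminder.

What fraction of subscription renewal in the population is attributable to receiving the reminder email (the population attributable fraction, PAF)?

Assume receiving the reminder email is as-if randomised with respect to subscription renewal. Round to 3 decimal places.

p₁ = P(outcome | exposed) = 1494/3653 = 0.40898
p₀ = P(outcome | unexposed) = 569/3954 = 0.1439
Overall risk P(Y=1) = π·p₁ + (1−π)·p₀ = 0.133×0.40898 + 0.867×0.1439 = 0.17916.
Under exogeneity, PAF = [P(Y=1) − p₀] / P(Y=1).
PAF = (0.17916 − 0.1439) / 0.17916 ≈ 0.1968

PAF ≈ 0.197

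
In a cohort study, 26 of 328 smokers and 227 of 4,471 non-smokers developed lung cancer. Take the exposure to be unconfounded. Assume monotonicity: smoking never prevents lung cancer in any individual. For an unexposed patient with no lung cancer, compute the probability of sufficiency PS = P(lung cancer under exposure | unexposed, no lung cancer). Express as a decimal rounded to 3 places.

PS ≈ 0.030

p₁ = P(outcome | exposed) = 26/328 = 0.079268
p₀ = P(outcome | unexposed) = 227/4471 = 0.050772
Under exogeneity and monotonicity, PS = (p₁ − p₀) / (1 − p₀).
PS = (0.079268 − 0.050772) / (1 − 0.050772) = 0.028497 / 0.94923 ≈ 0.0300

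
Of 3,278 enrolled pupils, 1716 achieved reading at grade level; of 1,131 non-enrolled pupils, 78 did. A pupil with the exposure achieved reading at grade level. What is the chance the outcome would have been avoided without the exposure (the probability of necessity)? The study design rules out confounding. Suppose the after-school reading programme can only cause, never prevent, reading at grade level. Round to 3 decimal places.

p₁ = P(outcome | exposed) = 1716/3278 = 0.52349
p₀ = P(outcome | unexposed) = 78/1131 = 0.068966
Under exogeneity and monotonicity, PN = (p₁ − p₀) / p₁.
PN = (0.52349 − 0.068966) / 0.52349 = 0.45452 / 0.52349 ≈ 0.8683

PN ≈ 0.868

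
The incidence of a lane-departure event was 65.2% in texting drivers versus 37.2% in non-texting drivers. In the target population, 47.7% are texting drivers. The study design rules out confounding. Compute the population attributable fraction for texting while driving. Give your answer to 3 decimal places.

PAF ≈ 0.264

p₁ = 0.652, p₀ = 0.372.
Overall risk P(Y=1) = π·p₁ + (1−π)·p₀ = 0.477×0.652 + 0.523×0.372 = 0.50556.
Under exogeneity, PAF = [P(Y=1) − p₀] / P(Y=1).
PAF = (0.50556 − 0.372) / 0.50556 ≈ 0.2642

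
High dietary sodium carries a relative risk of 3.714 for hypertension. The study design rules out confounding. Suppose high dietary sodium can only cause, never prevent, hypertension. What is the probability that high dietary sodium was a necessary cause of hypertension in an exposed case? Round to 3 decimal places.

Under exogeneity and monotonicity, PN = (RR − 1) / RR = 1 − 1/RR.
PN = (3.714 − 1) / 3.714 = 2.714 / 3.714 ≈ 0.7307

PN ≈ 0.731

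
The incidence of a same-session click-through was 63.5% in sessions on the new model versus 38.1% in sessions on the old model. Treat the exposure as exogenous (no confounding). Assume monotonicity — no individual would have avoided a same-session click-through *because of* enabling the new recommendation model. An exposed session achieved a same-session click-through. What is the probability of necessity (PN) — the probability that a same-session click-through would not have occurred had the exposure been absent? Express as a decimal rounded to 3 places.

p₁ = 0.635, p₀ = 0.381.
Under exogeneity and monotonicity, PN = (p₁ − p₀) / p₁.
PN = (0.635 − 0.381) / 0.635 = 0.254 / 0.635 ≈ 0.4000

PN ≈ 0.400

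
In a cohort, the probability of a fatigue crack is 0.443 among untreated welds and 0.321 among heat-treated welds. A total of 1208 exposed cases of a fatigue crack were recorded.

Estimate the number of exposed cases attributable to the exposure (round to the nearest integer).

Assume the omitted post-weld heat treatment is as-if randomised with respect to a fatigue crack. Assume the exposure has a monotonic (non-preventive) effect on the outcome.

about 333 cases

Let p₁ = 0.443, p₀ = 0.321.
PN = (p₁ − p₀)/p₁ = (0.443 − 0.321) / 0.443 ≈ 0.27540.
Attributable cases ≈ PN × (exposed cases) = 0.27540 × 1208 ≈ 332.68.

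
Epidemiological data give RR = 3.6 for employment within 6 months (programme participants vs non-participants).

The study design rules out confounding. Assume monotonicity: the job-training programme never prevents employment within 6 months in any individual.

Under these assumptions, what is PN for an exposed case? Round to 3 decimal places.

Under exogeneity and monotonicity, PN = (RR − 1) / RR = 1 − 1/RR.
PN = (3.6 − 1) / 3.6 = 2.6 / 3.6 ≈ 0.7222

PN ≈ 0.722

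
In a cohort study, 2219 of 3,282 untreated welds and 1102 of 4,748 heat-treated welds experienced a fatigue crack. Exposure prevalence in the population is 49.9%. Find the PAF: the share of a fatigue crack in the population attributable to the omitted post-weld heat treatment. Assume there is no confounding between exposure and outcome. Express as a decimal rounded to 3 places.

p₁ = P(outcome | exposed) = 2219/3282 = 0.67611
p₀ = P(outcome | unexposed) = 1102/4748 = 0.2321
Overall risk P(Y=1) = π·p₁ + (1−π)·p₀ = 0.499×0.67611 + 0.501×0.2321 = 0.45366.
Under exogeneity, PAF = [P(Y=1) − p₀] / P(Y=1).
PAF = (0.45366 − 0.2321) / 0.45366 ≈ 0.4884

PAF ≈ 0.488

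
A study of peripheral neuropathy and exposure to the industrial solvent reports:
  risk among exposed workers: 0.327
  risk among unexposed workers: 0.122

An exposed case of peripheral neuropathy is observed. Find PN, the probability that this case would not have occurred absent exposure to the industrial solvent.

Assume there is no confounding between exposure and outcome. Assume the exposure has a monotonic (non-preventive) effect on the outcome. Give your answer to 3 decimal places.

PN ≈ 0.627

Let p₁ = 0.327, p₀ = 0.122.
Under exogeneity and monotonicity, PN = (p₁ − p₀) / p₁.
PN = (0.327 − 0.122) / 0.327 = 0.205 / 0.327 ≈ 0.6269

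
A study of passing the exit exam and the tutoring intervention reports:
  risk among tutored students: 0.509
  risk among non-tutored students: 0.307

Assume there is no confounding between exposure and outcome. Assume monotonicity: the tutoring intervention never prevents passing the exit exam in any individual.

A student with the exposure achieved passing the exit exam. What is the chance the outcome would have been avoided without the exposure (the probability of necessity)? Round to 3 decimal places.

Let p₁ = 0.509, p₀ = 0.307.
Under exogeneity and monotonicity, PN = (p₁ − p₀) / p₁.
PN = (0.509 − 0.307) / 0.509 = 0.202 / 0.509 ≈ 0.3969

PN ≈ 0.397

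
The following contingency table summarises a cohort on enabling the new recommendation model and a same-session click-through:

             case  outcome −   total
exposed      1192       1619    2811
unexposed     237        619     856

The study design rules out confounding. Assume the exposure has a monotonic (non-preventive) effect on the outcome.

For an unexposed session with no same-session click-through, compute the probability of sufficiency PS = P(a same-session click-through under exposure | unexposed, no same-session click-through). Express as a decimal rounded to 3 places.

p₁ = P(outcome | exposed) = 1192/2811 = 0.42405
p₀ = P(outcome | unexposed) = 237/856 = 0.27687
Under exogeneity and monotonicity, PS = (p₁ − p₀) / (1 − p₀).
PS = (0.42405 − 0.27687) / (1 − 0.27687) = 0.14718 / 0.72313 ≈ 0.2035

PS ≈ 0.204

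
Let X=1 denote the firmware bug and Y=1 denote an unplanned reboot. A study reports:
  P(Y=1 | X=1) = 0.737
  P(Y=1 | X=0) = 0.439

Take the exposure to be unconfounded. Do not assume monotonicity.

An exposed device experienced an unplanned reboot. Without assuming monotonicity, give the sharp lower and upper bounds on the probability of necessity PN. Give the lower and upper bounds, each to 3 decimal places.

0.404 ≤ PN ≤ 0.761

Let p₁ = 0.737, p₀ = 0.439.
Under exogeneity alone the bounds on PN are max{0,(p₁−p₀)/p₁} ≤ PN ≤ min{1,(1−p₀)/p₁}.
  lower = (p₁ − p₀)/p₁ = 0.298 / 0.737 ≈ 0.4043
  upper = min{1, (1 − p₀)/p₁} = 0.561 / 0.737 ≈ 0.7612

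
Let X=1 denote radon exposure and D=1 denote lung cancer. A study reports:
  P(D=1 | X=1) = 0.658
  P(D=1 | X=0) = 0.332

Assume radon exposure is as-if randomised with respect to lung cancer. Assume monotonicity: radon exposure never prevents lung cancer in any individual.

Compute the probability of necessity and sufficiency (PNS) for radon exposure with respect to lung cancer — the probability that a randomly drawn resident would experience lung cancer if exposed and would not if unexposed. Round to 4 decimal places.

PNS ≈ 0.3260

Let p₁ = 0.658, p₀ = 0.332.
Under exogeneity and monotonicity, PNS = p₁ − p₀.
PNS = 0.658 − 0.332 = 0.326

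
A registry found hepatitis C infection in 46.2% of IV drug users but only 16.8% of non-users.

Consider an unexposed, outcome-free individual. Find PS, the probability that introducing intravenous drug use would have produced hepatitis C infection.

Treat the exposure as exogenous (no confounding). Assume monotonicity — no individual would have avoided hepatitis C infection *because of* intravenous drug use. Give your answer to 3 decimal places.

p₁ = 0.462, p₀ = 0.168.
Under exogeneity and monotonicity, PS = (p₁ − p₀) / (1 − p₀).
PS = (0.462 − 0.168) / (1 − 0.168) = 0.294 / 0.832 ≈ 0.3534

PS ≈ 0.353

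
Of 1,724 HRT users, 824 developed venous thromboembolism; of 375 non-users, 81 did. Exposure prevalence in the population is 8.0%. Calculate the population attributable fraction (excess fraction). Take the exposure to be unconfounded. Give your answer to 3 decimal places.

PAF ≈ 0.088

p₁ = P(outcome | exposed) = 824/1724 = 0.47796
p₀ = P(outcome | unexposed) = 81/375 = 0.216
Overall risk P(Y=1) = π·p₁ + (1−π)·p₀ = 0.08×0.47796 + 0.92×0.216 = 0.23696.
Under exogeneity, PAF = [P(Y=1) − p₀] / P(Y=1).
PAF = (0.23696 − 0.216) / 0.23696 ≈ 0.0884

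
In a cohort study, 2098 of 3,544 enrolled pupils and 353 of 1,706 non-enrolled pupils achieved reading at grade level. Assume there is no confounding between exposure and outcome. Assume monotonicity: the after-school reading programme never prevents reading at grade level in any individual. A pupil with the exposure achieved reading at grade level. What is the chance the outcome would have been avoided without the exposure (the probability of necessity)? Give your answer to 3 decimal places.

p₁ = P(outcome | exposed) = 2098/3544 = 0.59199
p₀ = P(outcome | unexposed) = 353/1706 = 0.20692
Under exogeneity and monotonicity, PN = (p₁ − p₀) / p₁.
PN = (0.59199 − 0.20692) / 0.59199 = 0.38507 / 0.59199 ≈ 0.6505

PN ≈ 0.650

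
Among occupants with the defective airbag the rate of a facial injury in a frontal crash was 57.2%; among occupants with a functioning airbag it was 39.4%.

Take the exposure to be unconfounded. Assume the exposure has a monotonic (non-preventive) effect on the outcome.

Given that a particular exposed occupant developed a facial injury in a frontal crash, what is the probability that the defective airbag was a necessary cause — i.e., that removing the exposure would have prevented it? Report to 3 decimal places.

p₁ = 0.572, p₀ = 0.394.
Under exogeneity and monotonicity, PN = (p₁ − p₀) / p₁.
PN = (0.572 − 0.394) / 0.572 = 0.178 / 0.572 ≈ 0.3112

PN ≈ 0.311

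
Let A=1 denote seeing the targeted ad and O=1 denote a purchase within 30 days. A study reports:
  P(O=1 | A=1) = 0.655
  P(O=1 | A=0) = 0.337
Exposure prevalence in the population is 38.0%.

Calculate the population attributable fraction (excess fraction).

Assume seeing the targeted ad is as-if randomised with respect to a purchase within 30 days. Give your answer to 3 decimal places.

PAF ≈ 0.264

Let p₁ = 0.655, p₀ = 0.337.
Overall risk P(Y=1) = π·p₁ + (1−π)·p₀ = 0.38×0.655 + 0.62×0.337 = 0.45784.
Under exogeneity, PAF = [P(Y=1) − p₀] / P(Y=1).
PAF = (0.45784 − 0.337) / 0.45784 ≈ 0.2639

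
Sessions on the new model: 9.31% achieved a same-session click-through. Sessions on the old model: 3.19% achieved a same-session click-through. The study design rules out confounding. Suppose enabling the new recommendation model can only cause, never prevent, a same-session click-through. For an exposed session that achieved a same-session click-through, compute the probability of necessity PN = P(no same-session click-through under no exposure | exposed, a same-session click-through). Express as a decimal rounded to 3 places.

p₁ = 0.0931, p₀ = 0.0319.
Under exogeneity and monotonicity, PN = (p₁ − p₀) / p₁.
PN = (0.0931 − 0.0319) / 0.0931 = 0.0612 / 0.0931 ≈ 0.6574

PN ≈ 0.657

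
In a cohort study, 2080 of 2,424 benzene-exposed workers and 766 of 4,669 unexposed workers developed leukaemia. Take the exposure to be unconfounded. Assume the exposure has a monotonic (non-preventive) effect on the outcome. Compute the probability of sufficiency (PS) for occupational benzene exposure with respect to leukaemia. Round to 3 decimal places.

p₁ = P(outcome | exposed) = 2080/2424 = 0.85809
p₀ = P(outcome | unexposed) = 766/4669 = 0.16406
Under exogeneity and monotonicity, PS = (p₁ − p₀) / (1 − p₀).
PS = (0.85809 − 0.16406) / (1 − 0.16406) = 0.69402 / 0.83594 ≈ 0.8302

PS ≈ 0.830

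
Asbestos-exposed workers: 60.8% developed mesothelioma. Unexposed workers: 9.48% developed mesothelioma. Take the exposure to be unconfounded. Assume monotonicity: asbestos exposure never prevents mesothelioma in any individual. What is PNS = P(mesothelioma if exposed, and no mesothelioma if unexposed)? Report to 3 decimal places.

p₁ = 0.608, p₀ = 0.0948.
Under exogeneity and monotonicity, PNS = p₁ − p₀.
PNS = 0.608 − 0.0948 = 0.5132

PNS ≈ 0.513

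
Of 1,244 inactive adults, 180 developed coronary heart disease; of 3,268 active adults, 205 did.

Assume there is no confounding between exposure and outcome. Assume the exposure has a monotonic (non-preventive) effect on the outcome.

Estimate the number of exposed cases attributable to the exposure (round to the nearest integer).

about 102 cases

p₁ = P(outcome | exposed) = 180/1244 = 0.14469
p₀ = P(outcome | unexposed) = 205/3268 = 0.062729
PN = (p₁ − p₀)/p₁ = (0.14469 − 0.062729) / 0.14469 ≈ 0.56647.
Attributable cases ≈ PN × (exposed cases) = 0.56647 × 180 ≈ 101.96.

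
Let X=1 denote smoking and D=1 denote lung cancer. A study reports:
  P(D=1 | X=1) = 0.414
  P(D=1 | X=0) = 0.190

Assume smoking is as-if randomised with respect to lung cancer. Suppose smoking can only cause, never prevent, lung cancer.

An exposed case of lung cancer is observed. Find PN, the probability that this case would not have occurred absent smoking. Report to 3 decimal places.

Let p₁ = 0.414, p₀ = 0.19.
Under exogeneity and monotonicity, PN = (p₁ − p₀) / p₁.
PN = (0.414 − 0.19) / 0.414 = 0.224 / 0.414 ≈ 0.5411

PN ≈ 0.541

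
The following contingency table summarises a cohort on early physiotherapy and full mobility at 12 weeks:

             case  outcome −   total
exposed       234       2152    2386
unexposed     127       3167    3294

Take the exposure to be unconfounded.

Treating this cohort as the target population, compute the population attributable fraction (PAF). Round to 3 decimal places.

p₁ = P(outcome | exposed) = 234/2386 = 0.098072
p₀ = P(outcome | unexposed) = 127/3294 = 0.038555
Exposure prevalence π = 2386/5680 = 0.42007; overall risk P(Y=1) = 0.063556.
Under exogeneity, PAF = [P(Y=1) − p₀]/P(Y=1).
PAF = (0.063556 − 0.038555) / 0.063556 ≈ 0.3934

PAF ≈ 0.393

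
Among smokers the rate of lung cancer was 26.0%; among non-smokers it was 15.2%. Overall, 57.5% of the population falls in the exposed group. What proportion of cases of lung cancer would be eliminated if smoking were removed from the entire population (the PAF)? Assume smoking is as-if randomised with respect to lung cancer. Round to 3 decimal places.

p₁ = 0.26, p₀ = 0.152.
Overall risk P(Y=1) = π·p₁ + (1−π)·p₀ = 0.575×0.26 + 0.425×0.152 = 0.2141.
Under exogeneity, PAF = [P(Y=1) − p₀] / P(Y=1).
PAF = (0.2141 − 0.152) / 0.2141 ≈ 0.2901

PAF ≈ 0.290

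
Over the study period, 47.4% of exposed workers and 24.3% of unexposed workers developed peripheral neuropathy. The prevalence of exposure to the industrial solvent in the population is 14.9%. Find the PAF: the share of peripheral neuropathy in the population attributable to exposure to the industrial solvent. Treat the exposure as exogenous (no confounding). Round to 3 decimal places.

p₁ = 0.474, p₀ = 0.243.
Overall risk P(Y=1) = π·p₁ + (1−π)·p₀ = 0.149×0.474 + 0.851×0.243 = 0.27742.
Under exogeneity, PAF = [P(Y=1) − p₀] / P(Y=1).
PAF = (0.27742 − 0.243) / 0.27742 ≈ 0.1241

PAF ≈ 0.124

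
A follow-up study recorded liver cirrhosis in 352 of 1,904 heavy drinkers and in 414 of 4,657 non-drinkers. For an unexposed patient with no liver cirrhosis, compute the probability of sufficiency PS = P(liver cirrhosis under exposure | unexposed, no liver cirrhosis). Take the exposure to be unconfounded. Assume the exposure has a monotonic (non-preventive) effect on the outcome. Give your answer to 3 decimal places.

PS ≈ 0.105

p₁ = P(outcome | exposed) = 352/1904 = 0.18487
p₀ = P(outcome | unexposed) = 414/4657 = 0.088898
Under exogeneity and monotonicity, PS = (p₁ − p₀) / (1 − p₀).
PS = (0.18487 − 0.088898) / (1 − 0.088898) = 0.095976 / 0.9111 ≈ 0.1053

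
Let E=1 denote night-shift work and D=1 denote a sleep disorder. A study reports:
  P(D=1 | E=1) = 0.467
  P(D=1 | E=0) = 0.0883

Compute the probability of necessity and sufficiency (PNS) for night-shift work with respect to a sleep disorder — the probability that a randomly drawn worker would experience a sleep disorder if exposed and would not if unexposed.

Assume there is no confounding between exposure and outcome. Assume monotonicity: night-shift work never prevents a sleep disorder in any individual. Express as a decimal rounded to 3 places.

PNS ≈ 0.379

Let p₁ = 0.467, p₀ = 0.0883.
Under exogeneity and monotonicity, PNS = p₁ − p₀.
PNS = 0.467 − 0.0883 = 0.3787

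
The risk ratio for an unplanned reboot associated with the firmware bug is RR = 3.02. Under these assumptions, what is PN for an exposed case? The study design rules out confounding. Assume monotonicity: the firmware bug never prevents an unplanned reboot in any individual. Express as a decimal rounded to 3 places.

PN ≈ 0.669

Under exogeneity and monotonicity, PN = (RR − 1) / RR = 1 − 1/RR.
PN = (3.02 − 1) / 3.02 = 2.02 / 3.02 ≈ 0.6689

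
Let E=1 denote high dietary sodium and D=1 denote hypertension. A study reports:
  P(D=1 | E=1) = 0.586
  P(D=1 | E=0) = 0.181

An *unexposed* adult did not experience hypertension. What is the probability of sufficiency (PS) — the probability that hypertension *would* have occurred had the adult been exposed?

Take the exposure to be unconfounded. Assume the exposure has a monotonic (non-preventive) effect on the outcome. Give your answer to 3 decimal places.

Let p₁ = 0.586, p₀ = 0.181.
Under exogeneity and monotonicity, PS = (p₁ − p₀) / (1 − p₀).
PS = (0.586 − 0.181) / (1 − 0.181) = 0.405 / 0.819 ≈ 0.4945

PS ≈ 0.495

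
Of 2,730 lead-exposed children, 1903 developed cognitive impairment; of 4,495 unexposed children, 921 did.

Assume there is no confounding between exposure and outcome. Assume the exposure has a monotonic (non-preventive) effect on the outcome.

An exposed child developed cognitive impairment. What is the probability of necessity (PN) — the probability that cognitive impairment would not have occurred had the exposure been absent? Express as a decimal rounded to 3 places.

p₁ = P(outcome | exposed) = 1903/2730 = 0.69707
p₀ = P(outcome | unexposed) = 921/4495 = 0.20489
Under exogeneity and monotonicity, PN = (p₁ − p₀) / p₁.
PN = (0.69707 − 0.20489) / 0.69707 = 0.49218 / 0.69707 ≈ 0.7061

PN ≈ 0.706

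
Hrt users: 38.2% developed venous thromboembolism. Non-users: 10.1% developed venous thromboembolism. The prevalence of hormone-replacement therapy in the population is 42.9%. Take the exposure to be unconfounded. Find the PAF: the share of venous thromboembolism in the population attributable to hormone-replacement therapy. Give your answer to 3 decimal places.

PAF ≈ 0.544

p₁ = 0.382, p₀ = 0.101.
Overall risk P(Y=1) = π·p₁ + (1−π)·p₀ = 0.429×0.382 + 0.571×0.101 = 0.22155.
Under exogeneity, PAF = [P(Y=1) − p₀] / P(Y=1).
PAF = (0.22155 − 0.101) / 0.22155 ≈ 0.5441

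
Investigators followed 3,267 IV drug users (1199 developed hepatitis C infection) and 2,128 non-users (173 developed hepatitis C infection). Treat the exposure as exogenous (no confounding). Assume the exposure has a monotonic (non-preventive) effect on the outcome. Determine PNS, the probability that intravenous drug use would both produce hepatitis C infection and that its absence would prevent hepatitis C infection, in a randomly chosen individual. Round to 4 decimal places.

PNS ≈ 0.2857

p₁ = P(outcome | exposed) = 1199/3267 = 0.367
p₀ = P(outcome | unexposed) = 173/2128 = 0.081297
Under exogeneity and monotonicity, PNS = p₁ − p₀.
PNS = 0.367 − 0.081297 = 0.28571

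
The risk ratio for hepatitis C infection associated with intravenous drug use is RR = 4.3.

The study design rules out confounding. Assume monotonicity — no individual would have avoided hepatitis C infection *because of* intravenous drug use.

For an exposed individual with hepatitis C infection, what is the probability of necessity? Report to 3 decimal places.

Under exogeneity and monotonicity, PN = (RR − 1) / RR = 1 − 1/RR.
PN = (4.3 − 1) / 4.3 = 3.3 / 4.3 ≈ 0.7674

PN ≈ 0.767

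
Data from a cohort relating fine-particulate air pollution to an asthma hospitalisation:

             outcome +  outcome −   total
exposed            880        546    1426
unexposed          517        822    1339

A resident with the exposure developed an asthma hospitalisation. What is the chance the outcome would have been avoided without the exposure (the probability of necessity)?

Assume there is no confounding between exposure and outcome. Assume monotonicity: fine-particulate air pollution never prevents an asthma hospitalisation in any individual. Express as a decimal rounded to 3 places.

p₁ = P(outcome | exposed) = 880/1426 = 0.61711
p₀ = P(outcome | unexposed) = 517/1339 = 0.38611
Under exogeneity and monotonicity, PN = (p₁ − p₀)/p₁.
PN = (0.61711 − 0.38611) / 0.61711 ≈ 0.3743

PN ≈ 0.374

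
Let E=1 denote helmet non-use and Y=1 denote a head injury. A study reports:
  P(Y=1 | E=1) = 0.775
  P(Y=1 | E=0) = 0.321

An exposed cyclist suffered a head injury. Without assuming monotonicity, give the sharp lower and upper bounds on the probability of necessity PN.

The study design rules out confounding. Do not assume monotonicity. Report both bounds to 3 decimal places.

0.586 ≤ PN ≤ 0.876

Let p₁ = 0.775, p₀ = 0.321.
Under exogeneity alone the bounds on PN are max{0,(p₁−p₀)/p₁} ≤ PN ≤ min{1,(1−p₀)/p₁}.
  lower = (p₁ − p₀)/p₁ = 0.454 / 0.775 ≈ 0.5858
  upper = min{1, (1 − p₀)/p₁} = 0.679 / 0.775 ≈ 0.8761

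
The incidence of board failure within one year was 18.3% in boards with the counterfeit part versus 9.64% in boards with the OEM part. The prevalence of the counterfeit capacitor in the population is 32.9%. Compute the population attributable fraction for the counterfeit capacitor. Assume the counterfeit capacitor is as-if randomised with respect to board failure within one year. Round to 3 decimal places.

PAF ≈ 0.228

p₁ = 0.183, p₀ = 0.0964.
Overall risk P(Y=1) = π·p₁ + (1−π)·p₀ = 0.329×0.183 + 0.671×0.0964 = 0.12489.
Under exogeneity, PAF = [P(Y=1) − p₀] / P(Y=1).
PAF = (0.12489 − 0.0964) / 0.12489 ≈ 0.2281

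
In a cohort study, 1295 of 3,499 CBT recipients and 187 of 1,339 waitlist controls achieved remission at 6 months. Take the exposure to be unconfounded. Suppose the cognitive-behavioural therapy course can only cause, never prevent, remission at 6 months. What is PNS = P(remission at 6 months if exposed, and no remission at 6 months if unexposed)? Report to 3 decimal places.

PNS ≈ 0.230

p₁ = P(outcome | exposed) = 1295/3499 = 0.37011
p₀ = P(outcome | unexposed) = 187/1339 = 0.13966
Under exogeneity and monotonicity, PNS = p₁ − p₀.
PNS = 0.37011 − 0.13966 = 0.23045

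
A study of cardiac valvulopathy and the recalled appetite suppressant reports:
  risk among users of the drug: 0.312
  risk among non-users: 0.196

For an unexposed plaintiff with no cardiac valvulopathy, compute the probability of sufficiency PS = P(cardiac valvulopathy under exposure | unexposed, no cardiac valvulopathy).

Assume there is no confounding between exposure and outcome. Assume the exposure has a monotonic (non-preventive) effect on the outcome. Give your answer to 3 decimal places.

PS ≈ 0.144

Let p₁ = 0.312, p₀ = 0.196.
Under exogeneity and monotonicity, PS = (p₁ − p₀) / (1 − p₀).
PS = (0.312 − 0.196) / (1 − 0.196) = 0.116 / 0.804 ≈ 0.1443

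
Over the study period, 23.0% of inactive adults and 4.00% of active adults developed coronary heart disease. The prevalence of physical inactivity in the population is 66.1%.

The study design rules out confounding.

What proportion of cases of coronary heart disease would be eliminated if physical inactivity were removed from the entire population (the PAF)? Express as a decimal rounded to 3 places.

PAF ≈ 0.758

p₁ = 0.23, p₀ = 0.04.
Overall risk P(Y=1) = π·p₁ + (1−π)·p₀ = 0.661×0.23 + 0.339×0.04 = 0.16559.
Under exogeneity, PAF = [P(Y=1) − p₀] / P(Y=1).
PAF = (0.16559 − 0.04) / 0.16559 ≈ 0.7584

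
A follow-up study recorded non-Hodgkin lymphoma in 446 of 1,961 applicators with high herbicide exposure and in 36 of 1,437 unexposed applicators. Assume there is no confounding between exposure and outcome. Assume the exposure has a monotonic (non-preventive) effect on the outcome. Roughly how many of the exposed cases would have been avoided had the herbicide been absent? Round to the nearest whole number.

about 397 cases

p₁ = P(outcome | exposed) = 446/1961 = 0.22743
p₀ = P(outcome | unexposed) = 36/1437 = 0.025052
PN = (p₁ − p₀)/p₁ = (0.22743 − 0.025052) / 0.22743 ≈ 0.88985.
Attributable cases ≈ PN × (exposed cases) = 0.88985 × 446 ≈ 396.87.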